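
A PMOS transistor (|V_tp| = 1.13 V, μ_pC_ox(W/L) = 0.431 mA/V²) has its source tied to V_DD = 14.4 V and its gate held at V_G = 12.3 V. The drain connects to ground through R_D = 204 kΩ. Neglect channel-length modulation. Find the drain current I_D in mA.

V_SG = V_DD − V_G = 14.4 − 12.3 = 2.1 V, so V_ov = 2.1 − 1.13 = 0.97 V.
Assume saturation: I_D = ½ k_p V_ov² = 0.5 × 0.431 × 0.97² = 0.203 mA, giving V_SD = V_DD − I_D R_D = 14.4 − 0.203 × 204 = -27 V.
But -27 V < V_ov = 0.97 V, so the device is actually in triode.
In triode I_D = k_p[V_ov V_SD − ½ V_SD²] and I_D = (V_DD − V_SD)/R_D. Equating: 44 V_SD² − 86.29 V_SD + 14.4 = 0, giving V_SD = 0.184 V (the root below V_ov).
I_D = (14.4 − 0.184) / 204 = 0.0697 mA.

I_D = 0.0697 mA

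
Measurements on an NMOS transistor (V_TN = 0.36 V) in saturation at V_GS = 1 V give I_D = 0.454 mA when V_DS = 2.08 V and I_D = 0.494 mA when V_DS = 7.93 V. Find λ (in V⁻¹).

With V_GS fixed, I_D ∝ (1 + λ V_DS) in saturation, so I_D2/I_D1 = (1 + λ V_DS2)/(1 + λ V_DS1).
0.494/0.454 = 1.088 = (1 + 7.93 λ)/(1 + 2.08 λ).
Solving: λ (I_D1 V_DS2 − I_D2 V_DS1) = I_D2 − I_D1, so λ = (0.494 − 0.454) / (0.454 × 7.93 − 0.494 × 2.08) = 0.04 / 2.57 = 0.0155 V⁻¹.

λ = 0.0155 V⁻¹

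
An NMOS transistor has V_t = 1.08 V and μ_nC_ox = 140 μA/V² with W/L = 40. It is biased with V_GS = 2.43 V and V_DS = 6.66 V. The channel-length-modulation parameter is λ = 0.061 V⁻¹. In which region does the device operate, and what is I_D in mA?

k_n = μ_nC_ox · (W/L) = 5.6 mA/V².
V_ov = V_GS − V_t = 2.43 − 1.08 = 1.35 V.
Since V_DS = 6.66 V ≥ V_ov = 1.35 V, the device is in saturation.
I_D = ½ k_n V_ov² (1 + λ V_DS) = 0.5 × 5.6 × 1.35² × (1 + 0.061 × 6.66) = 7.18 mA.

Saturation; I_D = 7.18 mA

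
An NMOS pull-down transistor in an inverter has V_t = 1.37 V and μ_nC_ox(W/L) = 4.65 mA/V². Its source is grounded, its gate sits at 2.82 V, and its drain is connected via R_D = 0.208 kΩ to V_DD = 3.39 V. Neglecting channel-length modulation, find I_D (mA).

V_GS = V_G = 2.82 V, so V_ov = 2.82 − 1.37 = 1.45 V.
Assume saturation: I_D = ½ k_n V_ov² = 0.5 × 4.65 × 1.45² = 4.89 mA, giving V_DS = V_DD − I_D R_D = 3.39 − 4.89 × 0.208 = 2.37 V.
V_DS = 2.37 V ≥ V_ov = 1.45 V, confirming saturation.

I_D = 4.89 mA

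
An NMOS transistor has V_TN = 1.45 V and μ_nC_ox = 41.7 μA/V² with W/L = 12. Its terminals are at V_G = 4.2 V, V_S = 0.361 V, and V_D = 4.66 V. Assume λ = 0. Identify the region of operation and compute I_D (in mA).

V_GS = V_G − V_S = 4.2 − 0.361 = 3.84 V; V_DS = V_D − V_S = 4.66 − 0.361 = 4.3 V.
k_n = μ_nC_ox · (W/L) = 0.5004 mA/V².
V_ov = V_GS − V_TN = 3.84 − 1.45 = 2.39 V.
Since V_DS = 4.3 V ≥ V_ov = 2.39 V, the device is in saturation.
I_D = ½ k_n V_ov² = 0.5 × 0.5004 × 2.39² = 1.43 mA.

Saturation; I_D = 1.43 mA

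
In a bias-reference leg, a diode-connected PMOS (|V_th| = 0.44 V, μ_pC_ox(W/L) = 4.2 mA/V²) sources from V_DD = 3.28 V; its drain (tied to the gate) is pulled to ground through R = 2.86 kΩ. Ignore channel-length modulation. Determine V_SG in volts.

V_SG = 1.05 V

With gate tied to drain, V_SG = V_SD ≥ V_SG − |V_th|, so the device is in saturation.
KCL at the drain: ½ k_p (V_SG − |V_th|)² = (V_DD − V_SG)/R.
Let x = V_SG − 0.44. Then 6.01 x² + x − 2.84 = 0, giving x = 0.609 V (positive root), so V_SG = 1.05 V.
I_D = (V_DD − V_SG)/R = (3.28 − 1.05) / 2.86 = 0.78 mA.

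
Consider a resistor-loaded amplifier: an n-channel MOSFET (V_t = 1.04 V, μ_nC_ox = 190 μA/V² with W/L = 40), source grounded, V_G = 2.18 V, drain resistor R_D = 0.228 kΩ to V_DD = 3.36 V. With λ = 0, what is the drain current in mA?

V_GS = V_G = 2.18 V, so V_ov = 2.18 − 1.04 = 1.14 V.
k_n = μ_nC_ox · (W/L) = 7.6 mA/V².
Assume saturation: I_D = ½ k_n V_ov² = 0.5 × 7.6 × 1.14² = 4.94 mA, giving V_DS = V_DD − I_D R_D = 3.36 − 4.94 × 0.228 = 2.23 V.
V_DS = 2.23 V ≥ V_ov = 1.14 V, confirming saturation.

I_D = 4.94 mA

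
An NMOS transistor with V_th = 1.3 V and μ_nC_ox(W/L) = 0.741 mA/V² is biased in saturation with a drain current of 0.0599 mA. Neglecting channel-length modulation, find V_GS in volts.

V_GS = 1.70 V

In saturation I_D = ½ k_n (V_GS − V_th)², so V_GS − V_th = √(2 I_D / k_n) = √(2 × 0.0599 / 0.741) = 0.402 V.
V_GS = 1.3 + 0.402 = 1.7 V.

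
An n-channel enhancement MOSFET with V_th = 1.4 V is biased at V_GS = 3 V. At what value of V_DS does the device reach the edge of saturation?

V_DS,sat = 1.60 V

The boundary between triode and saturation is V_DS = V_GS − V_th = V_ov.
V_ov = 3 − 1.4 = 1.6 V.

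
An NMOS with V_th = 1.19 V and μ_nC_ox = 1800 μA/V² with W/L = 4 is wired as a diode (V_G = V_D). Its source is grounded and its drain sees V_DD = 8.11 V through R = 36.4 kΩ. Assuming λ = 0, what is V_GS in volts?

With gate tied to drain, V_GS = V_DS ≥ V_GS − V_th, so the device is in saturation.
k_n = μ_nC_ox · (W/L) = 7.2 mA/V².
KCL at the drain: ½ k_n (V_GS − V_th)² = (V_DD − V_GS)/R.
Let x = V_GS − 1.19. Then 131 x² + x − 6.92 = 0, giving x = 0.226 V (positive root), so V_GS = 1.42 V.
I_D = (V_DD − V_GS)/R = (8.11 − 1.42) / 36.4 = 0.184 mA.

V_GS = 1.42 V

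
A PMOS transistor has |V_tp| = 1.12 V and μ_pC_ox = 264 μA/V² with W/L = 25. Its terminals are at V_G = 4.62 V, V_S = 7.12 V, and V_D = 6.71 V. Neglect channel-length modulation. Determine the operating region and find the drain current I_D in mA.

V_SG = V_S − V_G = 7.12 − 4.62 = 2.5 V; V_SD = V_S − V_D = 7.12 − 6.71 = 0.41 V.
k_p = μ_pC_ox · (W/L) = 6.6 mA/V².
V_ov = V_SG − |V_tp| = 2.5 − 1.12 = 1.38 V.
Since V_SD = 0.41 V < V_ov = 1.38 V, the device is in the triode region.
I_D = k_p [V_ov · V_SD − ½ V_SD²] = 6.6 × [1.38 × 0.41 − 0.5 × 0.41²] = 3.18 mA.

Triode; I_D = 3.18 mA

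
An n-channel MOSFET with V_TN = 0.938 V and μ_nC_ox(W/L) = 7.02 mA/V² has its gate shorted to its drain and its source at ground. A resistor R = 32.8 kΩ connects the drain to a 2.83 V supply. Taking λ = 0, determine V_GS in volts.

With gate tied to drain, V_GS = V_DS ≥ V_GS − V_TN, so the device is in saturation.
KCL at the drain: ½ k_n (V_GS − V_TN)² = (V_DD − V_GS)/R.
Let x = V_GS − 0.938. Then 115 x² + x − 1.892 = 0, giving x = 0.124 V (positive root), so V_GS = 1.06 V.
I_D = (V_DD − V_GS)/R = (2.83 − 1.06) / 32.8 = 0.0539 mA.

V_GS = 1.06 V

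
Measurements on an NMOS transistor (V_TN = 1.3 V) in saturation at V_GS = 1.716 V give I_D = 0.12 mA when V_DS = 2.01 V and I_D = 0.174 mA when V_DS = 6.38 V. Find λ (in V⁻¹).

With V_GS fixed, I_D ∝ (1 + λ V_DS) in saturation, so I_D2/I_D1 = (1 + λ V_DS2)/(1 + λ V_DS1).
0.174/0.12 = 1.45 = (1 + 6.38 λ)/(1 + 2.01 λ).
Solving: λ (I_D1 V_DS2 − I_D2 V_DS1) = I_D2 − I_D1, so λ = (0.174 − 0.12) / (0.12 × 6.38 − 0.174 × 2.01) = 0.054 / 0.416 = 0.13 V⁻¹.

λ = 0.130 V⁻¹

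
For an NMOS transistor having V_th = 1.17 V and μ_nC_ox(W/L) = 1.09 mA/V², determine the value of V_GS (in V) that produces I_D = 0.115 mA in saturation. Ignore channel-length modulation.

In saturation I_D = ½ k_n (V_GS − V_th)², so V_GS − V_th = √(2 I_D / k_n) = √(2 × 0.115 / 1.09) = 0.459 V.
V_GS = 1.17 + 0.459 = 1.63 V.

V_GS = 1.63 V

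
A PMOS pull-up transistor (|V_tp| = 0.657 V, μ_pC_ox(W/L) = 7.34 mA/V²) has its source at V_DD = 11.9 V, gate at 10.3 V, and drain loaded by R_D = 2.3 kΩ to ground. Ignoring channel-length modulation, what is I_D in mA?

V_SG = V_DD − V_G = 11.9 − 10.3 = 1.6 V, so V_ov = 1.6 − 0.657 = 0.943 V.
Assume saturation: I_D = ½ k_p V_ov² = 0.5 × 7.34 × 0.943² = 3.26 mA, giving V_SD = V_DD − I_D R_D = 11.9 − 3.26 × 2.3 = 4.39 V.
V_SD = 4.39 V ≥ V_ov = 0.943 V, confirming saturation.

I_D = 3.26 mA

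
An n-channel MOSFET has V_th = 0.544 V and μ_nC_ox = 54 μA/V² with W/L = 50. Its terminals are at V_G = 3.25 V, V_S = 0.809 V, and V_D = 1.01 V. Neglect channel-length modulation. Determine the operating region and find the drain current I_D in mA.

Triode; I_D = 0.975 mA

V_GS = V_G − V_S = 3.25 − 0.809 = 2.44 V; V_DS = V_D − V_S = 1.01 − 0.809 = 0.201 V.
k_n = μ_nC_ox · (W/L) = 2.7 mA/V².
V_ov = V_GS − V_th = 2.44 − 0.544 = 1.9 V.
Since V_DS = 0.201 V < V_ov = 1.9 V, the device is in the triode region.
I_D = k_n [V_ov · V_DS − ½ V_DS²] = 2.7 × [1.9 × 0.201 − 0.5 × 0.201²] = 0.975 mA.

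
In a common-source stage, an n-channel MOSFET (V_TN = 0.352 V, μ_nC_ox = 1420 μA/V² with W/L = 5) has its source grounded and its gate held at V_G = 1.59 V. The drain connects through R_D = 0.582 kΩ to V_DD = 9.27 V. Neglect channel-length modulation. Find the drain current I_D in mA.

I_D = 5.44 mA

V_GS = V_G = 1.59 V, so V_ov = 1.59 − 0.352 = 1.24 V.
k_n = μ_nC_ox · (W/L) = 7.1 mA/V².
Assume saturation: I_D = ½ k_n V_ov² = 0.5 × 7.1 × 1.24² = 5.44 mA, giving V_DS = V_DD − I_D R_D = 9.27 − 5.44 × 0.582 = 6.1 V.
V_DS = 6.1 V ≥ V_ov = 1.24 V, confirming saturation.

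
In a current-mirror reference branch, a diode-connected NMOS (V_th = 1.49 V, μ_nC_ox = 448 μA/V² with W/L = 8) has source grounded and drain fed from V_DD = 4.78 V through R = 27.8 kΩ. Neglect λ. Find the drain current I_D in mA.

With gate tied to drain, V_GS = V_DS ≥ V_GS − V_th, so the device is in saturation.
k_n = μ_nC_ox · (W/L) = 3.584 mA/V².
KCL at the drain: ½ k_n (V_GS − V_th)² = (V_DD − V_GS)/R.
Let x = V_GS − 1.49. Then 49.8 x² + x − 3.29 = 0, giving x = 0.247 V (positive root), so V_GS = 1.74 V.
I_D = (V_DD − V_GS)/R = (4.78 − 1.74) / 27.8 = 0.109 mA.

I_D = 0.109 mA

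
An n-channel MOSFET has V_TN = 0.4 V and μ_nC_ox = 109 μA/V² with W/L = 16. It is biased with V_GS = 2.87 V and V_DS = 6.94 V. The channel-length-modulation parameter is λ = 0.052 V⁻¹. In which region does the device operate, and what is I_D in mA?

Saturation; I_D = 7.24 mA

k_n = μ_nC_ox · (W/L) = 1.744 mA/V².
V_ov = V_GS − V_TN = 2.87 − 0.4 = 2.47 V.
Since V_DS = 6.94 V ≥ V_ov = 2.47 V, the device is in saturation.
I_D = ½ k_n V_ov² (1 + λ V_DS) = 0.5 × 1.744 × 2.47² × (1 + 0.052 × 6.94) = 7.24 mA.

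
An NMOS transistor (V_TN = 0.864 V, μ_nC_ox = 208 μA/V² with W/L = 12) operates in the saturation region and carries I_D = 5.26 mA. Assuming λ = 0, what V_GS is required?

V_GS = 2.92 V

k_n = μ_nC_ox · (W/L) = 2.496 mA/V².
In saturation I_D = ½ k_n (V_GS − V_TN)², so V_GS − V_TN = √(2 I_D / k_n) = √(2 × 5.26 / 2.496) = 2.05 V.
V_GS = 0.864 + 2.05 = 2.92 V.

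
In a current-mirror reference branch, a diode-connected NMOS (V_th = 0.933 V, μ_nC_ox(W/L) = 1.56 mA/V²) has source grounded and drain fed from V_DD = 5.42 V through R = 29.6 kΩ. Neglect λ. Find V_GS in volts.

V_GS = 1.35 V

With gate tied to drain, V_GS = V_DS ≥ V_GS − V_th, so the device is in saturation.
KCL at the drain: ½ k_n (V_GS − V_th)² = (V_DD − V_GS)/R.
Let x = V_GS − 0.933. Then 23.1 x² + x − 4.487 = 0, giving x = 0.42 V (positive root), so V_GS = 1.35 V.
I_D = (V_DD − V_GS)/R = (5.42 − 1.35) / 29.6 = 0.137 mA.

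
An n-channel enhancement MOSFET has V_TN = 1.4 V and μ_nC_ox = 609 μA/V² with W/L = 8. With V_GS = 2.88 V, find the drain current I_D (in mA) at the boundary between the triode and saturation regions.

At the boundary V_DS = V_ov = V_GS − V_TN = 2.88 − 1.4 = 1.48 V.
k_n = μ_nC_ox · (W/L) = 4.872 mA/V².
I_D = ½ k_n V_ov² = 0.5 × 4.872 × 1.48² = 5.34 mA.

I_D = 5.34 mA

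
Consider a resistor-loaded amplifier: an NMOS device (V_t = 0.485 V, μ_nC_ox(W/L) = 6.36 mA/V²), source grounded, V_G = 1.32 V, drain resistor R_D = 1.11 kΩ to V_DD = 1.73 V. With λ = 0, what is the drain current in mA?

I_D = 1.29 mA

V_GS = V_G = 1.32 V, so V_ov = 1.32 − 0.485 = 0.835 V.
Assume saturation: I_D = ½ k_n V_ov² = 0.5 × 6.36 × 0.835² = 2.22 mA, giving V_DS = V_DD − I_D R_D = 1.73 − 2.22 × 1.11 = -0.731 V.
But -0.731 V < V_ov = 0.835 V, so the device is actually in triode.
In triode I_D = k_n[V_ov V_DS − ½ V_DS²] and I_D = (V_DD − V_DS)/R_D. Equating: 3.53 V_DS² − 6.895 V_DS + 1.73 = 0, giving V_DS = 0.296 V (the root below V_ov).
I_D = (1.73 − 0.296) / 1.11 = 1.29 mA.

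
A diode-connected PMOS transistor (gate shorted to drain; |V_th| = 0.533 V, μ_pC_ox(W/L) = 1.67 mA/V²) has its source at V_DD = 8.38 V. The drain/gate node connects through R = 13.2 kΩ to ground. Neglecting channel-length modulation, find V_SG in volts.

V_SG = 1.33 V

With gate tied to drain, V_SG = V_SD ≥ V_SG − |V_th|, so the device is in saturation.
KCL at the drain: ½ k_p (V_SG − |V_th|)² = (V_DD − V_SG)/R.
Let x = V_SG − 0.533. Then 11 x² + x − 7.847 = 0, giving x = 0.8 V (positive root), so V_SG = 1.33 V.
I_D = (V_DD − V_SG)/R = (8.38 − 1.33) / 13.2 = 0.534 mA.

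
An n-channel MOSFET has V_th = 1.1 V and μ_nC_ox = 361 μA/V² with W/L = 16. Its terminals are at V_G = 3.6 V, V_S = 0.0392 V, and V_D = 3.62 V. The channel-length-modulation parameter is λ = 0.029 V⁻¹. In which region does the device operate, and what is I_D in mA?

V_GS = V_G − V_S = 3.6 − 0.0392 = 3.56 V; V_DS = V_D − V_S = 3.62 − 0.0392 = 3.58 V.
k_n = μ_nC_ox · (W/L) = 5.776 mA/V².
V_ov = V_GS − V_th = 3.56 − 1.1 = 2.46 V.
Since V_DS = 3.58 V ≥ V_ov = 2.46 V, the device is in saturation.
I_D = ½ k_n V_ov² (1 + λ V_DS) = 0.5 × 5.776 × 2.46² × (1 + 0.029 × 3.58) = 19.3 mA.

Saturation; I_D = 19.3 mA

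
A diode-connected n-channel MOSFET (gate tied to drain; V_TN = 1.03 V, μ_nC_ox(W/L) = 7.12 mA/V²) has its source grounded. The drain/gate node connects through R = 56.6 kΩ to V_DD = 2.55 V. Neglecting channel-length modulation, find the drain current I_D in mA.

With gate tied to drain, V_GS = V_DS ≥ V_GS − V_TN, so the device is in saturation.
KCL at the drain: ½ k_n (V_GS − V_TN)² = (V_DD − V_GS)/R.
Let x = V_GS − 1.03. Then 201 x² + x − 1.52 = 0, giving x = 0.0844 V (positive root), so V_GS = 1.11 V.
I_D = (V_DD − V_GS)/R = (2.55 − 1.11) / 56.6 = 0.0254 mA.

I_D = 0.0254 mA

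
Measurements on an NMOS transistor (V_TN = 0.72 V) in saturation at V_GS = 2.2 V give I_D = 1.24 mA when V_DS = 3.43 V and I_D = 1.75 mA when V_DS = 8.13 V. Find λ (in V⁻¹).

With V_GS fixed, I_D ∝ (1 + λ V_DS) in saturation, so I_D2/I_D1 = (1 + λ V_DS2)/(1 + λ V_DS1).
1.75/1.24 = 1.411 = (1 + 8.13 λ)/(1 + 3.43 λ).
Solving: λ (I_D1 V_DS2 − I_D2 V_DS1) = I_D2 − I_D1, so λ = (1.75 − 1.24) / (1.24 × 8.13 − 1.75 × 3.43) = 0.51 / 4.08 = 0.125 V⁻¹.

λ = 0.125 V⁻¹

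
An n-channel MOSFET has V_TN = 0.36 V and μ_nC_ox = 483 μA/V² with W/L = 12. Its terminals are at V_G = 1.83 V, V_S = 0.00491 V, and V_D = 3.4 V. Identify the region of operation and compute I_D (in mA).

V_GS = V_G − V_S = 1.83 − 0.00491 = 1.83 V; V_DS = V_D − V_S = 3.4 − 0.00491 = 3.4 V.
k_n = μ_nC_ox · (W/L) = 5.796 mA/V².
V_ov = V_GS − V_TN = 1.83 − 0.36 = 1.47 V.
Since V_DS = 3.4 V ≥ V_ov = 1.47 V, the device is in saturation.
I_D = ½ k_n V_ov² = 0.5 × 5.796 × 1.47² = 6.22 mA.

Saturation; I_D = 6.22 mA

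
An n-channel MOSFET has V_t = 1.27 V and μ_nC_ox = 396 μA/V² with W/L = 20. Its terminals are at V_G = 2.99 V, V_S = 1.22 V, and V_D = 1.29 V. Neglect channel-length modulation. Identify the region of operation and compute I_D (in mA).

Triode; I_D = 0.258 mA

V_GS = V_G − V_S = 2.99 − 1.22 = 1.77 V; V_DS = V_D − V_S = 1.29 − 1.22 = 0.07 V.
k_n = μ_nC_ox · (W/L) = 7.92 mA/V².
V_ov = V_GS − V_t = 1.77 − 1.27 = 0.5 V.
Since V_DS = 0.07 V < V_ov = 0.5 V, the device is in the triode region.
I_D = k_n [V_ov · V_DS − ½ V_DS²] = 7.92 × [0.5 × 0.07 − 0.5 × 0.07²] = 0.258 mA.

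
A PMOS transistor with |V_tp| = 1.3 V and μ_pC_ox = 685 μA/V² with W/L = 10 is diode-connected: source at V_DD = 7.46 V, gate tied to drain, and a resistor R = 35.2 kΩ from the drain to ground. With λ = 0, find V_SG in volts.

V_SG = 1.52 V

With gate tied to drain, V_SG = V_SD ≥ V_SG − |V_tp|, so the device is in saturation.
k_p = μ_pC_ox · (W/L) = 6.85 mA/V².
KCL at the drain: ½ k_p (V_SG − |V_tp|)² = (V_DD − V_SG)/R.
Let x = V_SG − 1.3. Then 121 x² + x − 6.16 = 0, giving x = 0.222 V (positive root), so V_SG = 1.52 V.
I_D = (V_DD − V_SG)/R = (7.46 − 1.52) / 35.2 = 0.169 mA.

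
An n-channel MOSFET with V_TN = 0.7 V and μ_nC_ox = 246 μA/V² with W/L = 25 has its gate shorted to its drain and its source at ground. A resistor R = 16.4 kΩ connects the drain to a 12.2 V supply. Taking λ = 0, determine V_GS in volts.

V_GS = 1.17 V

With gate tied to drain, V_GS = V_DS ≥ V_GS − V_TN, so the device is in saturation.
k_n = μ_nC_ox · (W/L) = 6.15 mA/V².
KCL at the drain: ½ k_n (V_GS − V_TN)² = (V_DD − V_GS)/R.
Let x = V_GS − 0.7. Then 50.4 x² + x − 11.5 = 0, giving x = 0.468 V (positive root), so V_GS = 1.17 V.
I_D = (V_DD − V_GS)/R = (12.2 − 1.17) / 16.4 = 0.673 mA.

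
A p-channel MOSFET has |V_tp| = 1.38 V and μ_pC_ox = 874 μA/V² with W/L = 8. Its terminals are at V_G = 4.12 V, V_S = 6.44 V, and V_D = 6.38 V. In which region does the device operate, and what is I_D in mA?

V_SG = V_S − V_G = 6.44 − 4.12 = 2.32 V; V_SD = V_S − V_D = 6.44 − 6.38 = 0.06 V.
k_p = μ_pC_ox · (W/L) = 6.992 mA/V².
V_ov = V_SG − |V_tp| = 2.32 − 1.38 = 0.94 V.
Since V_SD = 0.06 V < V_ov = 0.94 V, the device is in the triode region.
I_D = k_p [V_ov · V_SD − ½ V_SD²] = 6.992 × [0.94 × 0.06 − 0.5 × 0.06²] = 0.382 mA.

Triode; I_D = 0.382 mA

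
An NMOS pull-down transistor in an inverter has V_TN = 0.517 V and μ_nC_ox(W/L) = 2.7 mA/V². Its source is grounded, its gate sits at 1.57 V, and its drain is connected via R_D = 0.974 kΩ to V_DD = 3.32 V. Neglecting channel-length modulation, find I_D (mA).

I_D = 1.50 mA

V_GS = V_G = 1.57 V, so V_ov = 1.57 − 0.517 = 1.05 V.
Assume saturation: I_D = ½ k_n V_ov² = 0.5 × 2.7 × 1.05² = 1.5 mA, giving V_DS = V_DD − I_D R_D = 3.32 − 1.5 × 0.974 = 1.86 V.
V_DS = 1.86 V ≥ V_ov = 1.05 V, confirming saturation.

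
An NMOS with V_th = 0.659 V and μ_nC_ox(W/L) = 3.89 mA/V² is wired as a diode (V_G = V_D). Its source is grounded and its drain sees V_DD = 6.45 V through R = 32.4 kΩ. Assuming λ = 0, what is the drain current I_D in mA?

With gate tied to drain, V_GS = V_DS ≥ V_GS − V_th, so the device is in saturation.
KCL at the drain: ½ k_n (V_GS − V_th)² = (V_DD − V_GS)/R.
Let x = V_GS − 0.659. Then 63 x² + x − 5.791 = 0, giving x = 0.295 V (positive root), so V_GS = 0.954 V.
I_D = (V_DD − V_GS)/R = (6.45 − 0.954) / 32.4 = 0.17 mA.

I_D = 0.170 mA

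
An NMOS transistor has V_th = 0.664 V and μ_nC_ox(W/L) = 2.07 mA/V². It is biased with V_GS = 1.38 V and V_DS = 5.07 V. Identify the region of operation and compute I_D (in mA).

Saturation; I_D = 0.531 mA

V_ov = V_GS − V_th = 1.38 − 0.664 = 0.716 V.
Since V_DS = 5.07 V ≥ V_ov = 0.716 V, the device is in saturation.
I_D = ½ k_n V_ov² = 0.5 × 2.07 × 0.716² = 0.531 mA.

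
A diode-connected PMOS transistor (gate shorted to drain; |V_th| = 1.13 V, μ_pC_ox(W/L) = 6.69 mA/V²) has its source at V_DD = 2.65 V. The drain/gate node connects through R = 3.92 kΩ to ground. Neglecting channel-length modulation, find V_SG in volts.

With gate tied to drain, V_SG = V_SD ≥ V_SG − |V_th|, so the device is in saturation.
KCL at the drain: ½ k_p (V_SG − |V_th|)² = (V_DD − V_SG)/R.
Let x = V_SG − 1.13. Then 13.1 x² + x − 1.52 = 0, giving x = 0.304 V (positive root), so V_SG = 1.43 V.
I_D = (V_DD − V_SG)/R = (2.65 − 1.43) / 3.92 = 0.31 mA.

V_SG = 1.43 V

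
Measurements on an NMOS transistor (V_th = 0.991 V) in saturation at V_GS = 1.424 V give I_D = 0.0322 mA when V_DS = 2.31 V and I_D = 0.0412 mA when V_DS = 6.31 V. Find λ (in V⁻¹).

With V_GS fixed, I_D ∝ (1 + λ V_DS) in saturation, so I_D2/I_D1 = (1 + λ V_DS2)/(1 + λ V_DS1).
0.0412/0.0322 = 1.28 = (1 + 6.31 λ)/(1 + 2.31 λ).
Solving: λ (I_D1 V_DS2 − I_D2 V_DS1) = I_D2 − I_D1, so λ = (0.0412 − 0.0322) / (0.0322 × 6.31 − 0.0412 × 2.31) = 0.009 / 0.108 = 0.0833 V⁻¹.

λ = 0.0833 V⁻¹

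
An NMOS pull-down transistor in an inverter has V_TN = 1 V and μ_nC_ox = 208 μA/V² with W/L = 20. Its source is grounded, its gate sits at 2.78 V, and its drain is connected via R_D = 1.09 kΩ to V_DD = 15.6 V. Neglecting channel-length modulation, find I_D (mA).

V_GS = V_G = 2.78 V, so V_ov = 2.78 − 1 = 1.78 V.
k_n = μ_nC_ox · (W/L) = 4.16 mA/V².
Assume saturation: I_D = ½ k_n V_ov² = 0.5 × 4.16 × 1.78² = 6.59 mA, giving V_DS = V_DD − I_D R_D = 15.6 − 6.59 × 1.09 = 8.42 V.
V_DS = 8.42 V ≥ V_ov = 1.78 V, confirming saturation.

I_D = 6.59 mA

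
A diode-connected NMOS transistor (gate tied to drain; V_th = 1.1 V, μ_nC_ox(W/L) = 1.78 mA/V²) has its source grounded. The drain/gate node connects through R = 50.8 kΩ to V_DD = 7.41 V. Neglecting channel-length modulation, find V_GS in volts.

With gate tied to drain, V_GS = V_DS ≥ V_GS − V_th, so the device is in saturation.
KCL at the drain: ½ k_n (V_GS − V_th)² = (V_DD − V_GS)/R.
Let x = V_GS − 1.1. Then 45.2 x² + x − 6.31 = 0, giving x = 0.363 V (positive root), so V_GS = 1.46 V.
I_D = (V_DD − V_GS)/R = (7.41 − 1.46) / 50.8 = 0.117 mA.

V_GS = 1.46 V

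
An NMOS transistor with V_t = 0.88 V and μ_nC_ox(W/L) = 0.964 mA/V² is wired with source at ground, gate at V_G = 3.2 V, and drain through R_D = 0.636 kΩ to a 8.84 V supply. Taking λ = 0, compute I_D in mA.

I_D = 2.59 mA

V_GS = V_G = 3.2 V, so V_ov = 3.2 − 0.88 = 2.32 V.
Assume saturation: I_D = ½ k_n V_ov² = 0.5 × 0.964 × 2.32² = 2.59 mA, giving V_DS = V_DD − I_D R_D = 8.84 − 2.59 × 0.636 = 7.19 V.
V_DS = 7.19 V ≥ V_ov = 2.32 V, confirming saturation.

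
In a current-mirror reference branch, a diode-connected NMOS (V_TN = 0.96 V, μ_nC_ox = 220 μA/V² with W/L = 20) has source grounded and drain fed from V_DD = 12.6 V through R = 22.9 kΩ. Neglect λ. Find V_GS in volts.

V_GS = 1.43 V

With gate tied to drain, V_GS = V_DS ≥ V_GS − V_TN, so the device is in saturation.
k_n = μ_nC_ox · (W/L) = 4.4 mA/V².
KCL at the drain: ½ k_n (V_GS − V_TN)² = (V_DD − V_GS)/R.
Let x = V_GS − 0.96. Then 50.4 x² + x − 11.64 = 0, giving x = 0.471 V (positive root), so V_GS = 1.43 V.
I_D = (V_DD − V_GS)/R = (12.6 − 1.43) / 22.9 = 0.488 mA.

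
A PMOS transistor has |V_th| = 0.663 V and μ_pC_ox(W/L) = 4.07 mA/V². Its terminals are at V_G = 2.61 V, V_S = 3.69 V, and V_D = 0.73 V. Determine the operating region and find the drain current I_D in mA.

Saturation; I_D = 0.354 mA

V_SG = V_S − V_G = 3.69 − 2.61 = 1.08 V; V_SD = V_S − V_D = 3.69 − 0.73 = 2.96 V.
V_ov = V_SG − |V_th| = 1.08 − 0.663 = 0.417 V.
Since V_SD = 2.96 V ≥ V_ov = 0.417 V, the device is in saturation.
I_D = ½ k_p V_ov² = 0.5 × 4.07 × 0.417² = 0.354 mA.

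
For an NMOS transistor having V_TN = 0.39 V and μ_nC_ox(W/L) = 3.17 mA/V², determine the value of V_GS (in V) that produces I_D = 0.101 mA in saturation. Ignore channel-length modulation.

V_GS = 0.642 V

In saturation I_D = ½ k_n (V_GS − V_TN)², so V_GS − V_TN = √(2 I_D / k_n) = √(2 × 0.101 / 3.17) = 0.252 V.
V_GS = 0.39 + 0.252 = 0.642 V.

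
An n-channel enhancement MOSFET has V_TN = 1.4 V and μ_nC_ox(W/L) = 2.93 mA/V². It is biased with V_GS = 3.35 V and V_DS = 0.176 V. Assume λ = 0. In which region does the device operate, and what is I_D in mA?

Triode; I_D = 0.960 mA

V_ov = V_GS − V_TN = 3.35 − 1.4 = 1.95 V.
Since V_DS = 0.176 V < V_ov = 1.95 V, the device is in the triode region.
I_D = k_n [V_ov · V_DS − ½ V_DS²] = 2.93 × [1.95 × 0.176 − 0.5 × 0.176²] = 0.96 mA.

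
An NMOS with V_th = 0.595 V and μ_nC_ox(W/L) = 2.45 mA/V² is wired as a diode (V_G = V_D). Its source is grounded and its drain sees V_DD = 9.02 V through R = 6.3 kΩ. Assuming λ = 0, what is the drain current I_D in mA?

I_D = 1.18 mA

With gate tied to drain, V_GS = V_DS ≥ V_GS − V_th, so the device is in saturation.
KCL at the drain: ½ k_n (V_GS − V_th)² = (V_DD − V_GS)/R.
Let x = V_GS − 0.595. Then 7.72 x² + x − 8.425 = 0, giving x = 0.982 V (positive root), so V_GS = 1.58 V.
I_D = (V_DD − V_GS)/R = (9.02 − 1.58) / 6.3 = 1.18 mA.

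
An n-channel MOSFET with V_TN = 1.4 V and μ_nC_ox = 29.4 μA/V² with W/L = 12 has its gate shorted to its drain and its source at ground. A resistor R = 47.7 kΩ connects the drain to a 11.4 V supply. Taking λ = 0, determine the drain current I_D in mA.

I_D = 0.188 mA

With gate tied to drain, V_GS = V_DS ≥ V_GS − V_TN, so the device is in saturation.
k_n = μ_nC_ox · (W/L) = 0.3528 mA/V².
KCL at the drain: ½ k_n (V_GS − V_TN)² = (V_DD − V_GS)/R.
Let x = V_GS − 1.4. Then 8.41 x² + x − 10 = 0, giving x = 1.03 V (positive root), so V_GS = 2.43 V.
I_D = (V_DD − V_GS)/R = (11.4 − 2.43) / 47.7 = 0.188 mA.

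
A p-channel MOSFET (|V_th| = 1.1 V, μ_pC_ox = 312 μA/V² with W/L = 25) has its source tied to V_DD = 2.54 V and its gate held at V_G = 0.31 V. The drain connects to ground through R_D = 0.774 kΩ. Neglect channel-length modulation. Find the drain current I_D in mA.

I_D = 2.79 mA

V_SG = V_DD − V_G = 2.54 − 0.31 = 2.23 V, so V_ov = 2.23 − 1.1 = 1.13 V.
k_p = μ_pC_ox · (W/L) = 7.8 mA/V².
Assume saturation: I_D = ½ k_p V_ov² = 0.5 × 7.8 × 1.13² = 4.98 mA, giving V_SD = V_DD − I_D R_D = 2.54 − 4.98 × 0.774 = -1.31 V.
But -1.31 V < V_ov = 1.13 V, so the device is actually in triode.
In triode I_D = k_p[V_ov V_SD − ½ V_SD²] and I_D = (V_DD − V_SD)/R_D. Equating: 3.02 V_SD² − 7.822 V_SD + 2.54 = 0, giving V_SD = 0.381 V (the root below V_ov).
I_D = (2.54 − 0.381) / 0.774 = 2.79 mA.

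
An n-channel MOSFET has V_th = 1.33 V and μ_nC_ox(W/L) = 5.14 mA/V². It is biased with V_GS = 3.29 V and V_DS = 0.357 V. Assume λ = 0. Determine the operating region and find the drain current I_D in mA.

Triode; I_D = 3.27 mA

V_ov = V_GS − V_th = 3.29 − 1.33 = 1.96 V.
Since V_DS = 0.357 V < V_ov = 1.96 V, the device is in the triode region.
I_D = k_n [V_ov · V_DS − ½ V_DS²] = 5.14 × [1.96 × 0.357 − 0.5 × 0.357²] = 3.27 mA.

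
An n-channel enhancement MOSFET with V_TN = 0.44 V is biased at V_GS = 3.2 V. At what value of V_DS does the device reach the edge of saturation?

V_DS,sat = 2.76 V

The boundary between triode and saturation is V_DS = V_GS − V_TN = V_ov.
V_ov = 3.2 − 0.44 = 2.76 V.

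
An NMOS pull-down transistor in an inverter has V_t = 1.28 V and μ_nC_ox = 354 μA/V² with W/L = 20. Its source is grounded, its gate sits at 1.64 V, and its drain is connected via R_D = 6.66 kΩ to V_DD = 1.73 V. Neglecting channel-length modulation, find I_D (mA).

V_GS = V_G = 1.64 V, so V_ov = 1.64 − 1.28 = 0.36 V.
k_n = μ_nC_ox · (W/L) = 7.08 mA/V².
Assume saturation: I_D = ½ k_n V_ov² = 0.5 × 7.08 × 0.36² = 0.459 mA, giving V_DS = V_DD − I_D R_D = 1.73 − 0.459 × 6.66 = -1.33 V.
But -1.33 V < V_ov = 0.36 V, so the device is actually in triode.
In triode I_D = k_n[V_ov V_DS − ½ V_DS²] and I_D = (V_DD − V_DS)/R_D. Equating: 23.6 V_DS² − 17.98 V_DS + 1.73 = 0, giving V_DS = 0.113 V (the root below V_ov).
I_D = (1.73 − 0.113) / 6.66 = 0.243 mA.

I_D = 0.243 mA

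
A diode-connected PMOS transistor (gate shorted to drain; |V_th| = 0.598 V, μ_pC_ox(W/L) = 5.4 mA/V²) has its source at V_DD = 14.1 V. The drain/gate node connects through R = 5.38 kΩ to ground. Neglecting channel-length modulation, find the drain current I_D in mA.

I_D = 2.34 mA

With gate tied to drain, V_SG = V_SD ≥ V_SG − |V_th|, so the device is in saturation.
KCL at the drain: ½ k_p (V_SG − |V_th|)² = (V_DD − V_SG)/R.
Let x = V_SG − 0.598. Then 14.5 x² + x − 13.5 = 0, giving x = 0.93 V (positive root), so V_SG = 1.53 V.
I_D = (V_DD − V_SG)/R = (14.1 − 1.53) / 5.38 = 2.34 mA.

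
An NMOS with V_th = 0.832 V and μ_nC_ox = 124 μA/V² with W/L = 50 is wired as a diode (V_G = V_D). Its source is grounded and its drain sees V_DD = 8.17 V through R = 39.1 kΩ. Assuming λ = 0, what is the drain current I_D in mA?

I_D = 0.181 mA

With gate tied to drain, V_GS = V_DS ≥ V_GS − V_th, so the device is in saturation.
k_n = μ_nC_ox · (W/L) = 6.2 mA/V².
KCL at the drain: ½ k_n (V_GS − V_th)² = (V_DD − V_GS)/R.
Let x = V_GS − 0.832. Then 121 x² + x − 7.338 = 0, giving x = 0.242 V (positive root), so V_GS = 1.07 V.
I_D = (V_DD − V_GS)/R = (8.17 − 1.07) / 39.1 = 0.181 mA.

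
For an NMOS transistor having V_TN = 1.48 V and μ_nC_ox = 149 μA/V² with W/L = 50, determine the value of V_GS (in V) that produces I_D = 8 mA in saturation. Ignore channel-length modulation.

V_GS = 2.95 V

k_n = μ_nC_ox · (W/L) = 7.45 mA/V².
In saturation I_D = ½ k_n (V_GS − V_TN)², so V_GS − V_TN = √(2 I_D / k_n) = √(2 × 8 / 7.45) = 1.47 V.
V_GS = 1.48 + 1.47 = 2.95 V.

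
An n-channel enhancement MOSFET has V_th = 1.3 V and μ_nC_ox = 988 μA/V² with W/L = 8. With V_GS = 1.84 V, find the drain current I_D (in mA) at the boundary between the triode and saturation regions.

I_D = 1.15 mA

At the boundary V_DS = V_ov = V_GS − V_th = 1.84 − 1.3 = 0.54 V.
k_n = μ_nC_ox · (W/L) = 7.904 mA/V².
I_D = ½ k_n V_ov² = 0.5 × 7.904 × 0.54² = 1.15 mA.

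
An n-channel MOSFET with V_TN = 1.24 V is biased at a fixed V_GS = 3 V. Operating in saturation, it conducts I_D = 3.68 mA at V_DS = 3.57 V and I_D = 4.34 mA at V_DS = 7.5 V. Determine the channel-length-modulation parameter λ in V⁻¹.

With V_GS fixed, I_D ∝ (1 + λ V_DS) in saturation, so I_D2/I_D1 = (1 + λ V_DS2)/(1 + λ V_DS1).
4.34/3.68 = 1.179 = (1 + 7.5 λ)/(1 + 3.57 λ).
Solving: λ (I_D1 V_DS2 − I_D2 V_DS1) = I_D2 − I_D1, so λ = (4.34 − 3.68) / (3.68 × 7.5 − 4.34 × 3.57) = 0.66 / 12.1 = 0.0545 V⁻¹.

λ = 0.0545 V⁻¹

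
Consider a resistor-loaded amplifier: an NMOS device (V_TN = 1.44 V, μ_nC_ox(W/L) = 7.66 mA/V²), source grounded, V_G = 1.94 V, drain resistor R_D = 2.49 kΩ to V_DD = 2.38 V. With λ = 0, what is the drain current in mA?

V_GS = V_G = 1.94 V, so V_ov = 1.94 − 1.44 = 0.5 V.
Assume saturation: I_D = ½ k_n V_ov² = 0.5 × 7.66 × 0.5² = 0.958 mA, giving V_DS = V_DD − I_D R_D = 2.38 − 0.958 × 2.49 = -0.00418 V.
But -0.00418 V < V_ov = 0.5 V, so the device is actually in triode.
In triode I_D = k_n[V_ov V_DS − ½ V_DS²] and I_D = (V_DD − V_DS)/R_D. Equating: 9.54 V_DS² − 10.54 V_DS + 2.38 = 0, giving V_DS = 0.317 V (the root below V_ov).
I_D = (2.38 − 0.317) / 2.49 = 0.829 mA.

I_D = 0.829 mA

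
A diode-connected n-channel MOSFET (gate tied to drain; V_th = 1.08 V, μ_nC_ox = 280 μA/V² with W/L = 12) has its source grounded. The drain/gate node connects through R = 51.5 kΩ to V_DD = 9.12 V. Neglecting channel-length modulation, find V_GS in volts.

V_GS = 1.38 V

With gate tied to drain, V_GS = V_DS ≥ V_GS − V_th, so the device is in saturation.
k_n = μ_nC_ox · (W/L) = 3.36 mA/V².
KCL at the drain: ½ k_n (V_GS − V_th)² = (V_DD − V_GS)/R.
Let x = V_GS − 1.08. Then 86.5 x² + x − 8.04 = 0, giving x = 0.299 V (positive root), so V_GS = 1.38 V.
I_D = (V_DD − V_GS)/R = (9.12 − 1.38) / 51.5 = 0.15 mA.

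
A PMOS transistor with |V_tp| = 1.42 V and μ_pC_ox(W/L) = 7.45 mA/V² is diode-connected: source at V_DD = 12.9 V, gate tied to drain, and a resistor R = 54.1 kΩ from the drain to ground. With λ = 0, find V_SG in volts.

With gate tied to drain, V_SG = V_SD ≥ V_SG − |V_tp|, so the device is in saturation.
KCL at the drain: ½ k_p (V_SG − |V_tp|)² = (V_DD − V_SG)/R.
Let x = V_SG − 1.42. Then 202 x² + x − 11.48 = 0, giving x = 0.236 V (positive root), so V_SG = 1.66 V.
I_D = (V_DD − V_SG)/R = (12.9 − 1.66) / 54.1 = 0.208 mA.

V_SG = 1.66 V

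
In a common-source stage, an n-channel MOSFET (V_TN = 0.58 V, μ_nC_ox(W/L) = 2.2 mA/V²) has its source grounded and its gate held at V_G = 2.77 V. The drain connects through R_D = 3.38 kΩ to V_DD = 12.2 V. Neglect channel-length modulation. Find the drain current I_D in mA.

I_D = 3.35 mA

V_GS = V_G = 2.77 V, so V_ov = 2.77 − 0.58 = 2.19 V.
Assume saturation: I_D = ½ k_n V_ov² = 0.5 × 2.2 × 2.19² = 5.28 mA, giving V_DS = V_DD − I_D R_D = 12.2 − 5.28 × 3.38 = -5.63 V.
But -5.63 V < V_ov = 2.19 V, so the device is actually in triode.
In triode I_D = k_n[V_ov V_DS − ½ V_DS²] and I_D = (V_DD − V_DS)/R_D. Equating: 3.72 V_DS² − 17.28 V_DS + 12.2 = 0, giving V_DS = 0.868 V (the root below V_ov).
I_D = (12.2 − 0.868) / 3.38 = 3.35 mA.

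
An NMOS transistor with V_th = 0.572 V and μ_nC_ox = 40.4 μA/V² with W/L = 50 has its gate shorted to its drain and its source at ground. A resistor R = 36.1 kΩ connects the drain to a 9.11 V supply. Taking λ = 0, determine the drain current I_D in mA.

With gate tied to drain, V_GS = V_DS ≥ V_GS − V_th, so the device is in saturation.
k_n = μ_nC_ox · (W/L) = 2.02 mA/V².
KCL at the drain: ½ k_n (V_GS − V_th)² = (V_DD − V_GS)/R.
Let x = V_GS − 0.572. Then 36.5 x² + x − 8.538 = 0, giving x = 0.47 V (positive root), so V_GS = 1.04 V.
I_D = (V_DD − V_GS)/R = (9.11 − 1.04) / 36.1 = 0.223 mA.

I_D = 0.223 mA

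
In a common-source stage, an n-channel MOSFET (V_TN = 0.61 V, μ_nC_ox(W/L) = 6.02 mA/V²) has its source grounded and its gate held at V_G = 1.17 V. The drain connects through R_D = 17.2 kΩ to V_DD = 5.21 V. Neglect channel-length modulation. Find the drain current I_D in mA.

I_D = 0.297 mA

V_GS = V_G = 1.17 V, so V_ov = 1.17 − 0.61 = 0.56 V.
Assume saturation: I_D = ½ k_n V_ov² = 0.5 × 6.02 × 0.56² = 0.944 mA, giving V_DS = V_DD − I_D R_D = 5.21 − 0.944 × 17.2 = -11 V.
But -11 V < V_ov = 0.56 V, so the device is actually in triode.
In triode I_D = k_n[V_ov V_DS − ½ V_DS²] and I_D = (V_DD − V_DS)/R_D. Equating: 51.8 V_DS² − 58.98 V_DS + 5.21 = 0, giving V_DS = 0.0965 V (the root below V_ov).
I_D = (5.21 − 0.0965) / 17.2 = 0.297 mA.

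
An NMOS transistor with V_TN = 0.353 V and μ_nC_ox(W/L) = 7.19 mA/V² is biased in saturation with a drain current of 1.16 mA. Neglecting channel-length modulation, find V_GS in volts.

V_GS = 0.921 V

In saturation I_D = ½ k_n (V_GS − V_TN)², so V_GS − V_TN = √(2 I_D / k_n) = √(2 × 1.16 / 7.19) = 0.568 V.
V_GS = 0.353 + 0.568 = 0.921 V.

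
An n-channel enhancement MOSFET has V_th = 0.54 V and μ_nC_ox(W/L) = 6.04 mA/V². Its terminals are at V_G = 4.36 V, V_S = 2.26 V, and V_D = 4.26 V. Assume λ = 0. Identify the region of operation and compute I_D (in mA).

V_GS = V_G − V_S = 4.36 − 2.26 = 2.1 V; V_DS = V_D − V_S = 4.26 − 2.26 = 2 V.
V_ov = V_GS − V_th = 2.1 − 0.54 = 1.56 V.
Since V_DS = 2 V ≥ V_ov = 1.56 V, the device is in saturation.
I_D = ½ k_n V_ov² = 0.5 × 6.04 × 1.56² = 7.35 mA.

Saturation; I_D = 7.35 mA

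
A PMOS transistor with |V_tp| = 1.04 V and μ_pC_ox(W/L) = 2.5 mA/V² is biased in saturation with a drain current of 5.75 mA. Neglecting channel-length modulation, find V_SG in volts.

In saturation I_D = ½ k_p (V_SG − |V_tp|)², so V_SG − |V_tp| = √(2 I_D / k_p) = √(2 × 5.75 / 2.5) = 2.14 V.
V_SG = 1.04 + 2.14 = 3.18 V.

V_SG = 3.18 V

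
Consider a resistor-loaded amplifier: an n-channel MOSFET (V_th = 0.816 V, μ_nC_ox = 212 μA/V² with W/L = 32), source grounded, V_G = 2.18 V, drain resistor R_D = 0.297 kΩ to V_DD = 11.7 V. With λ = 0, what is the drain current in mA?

I_D = 6.31 mA

V_GS = V_G = 2.18 V, so V_ov = 2.18 − 0.816 = 1.36 V.
k_n = μ_nC_ox · (W/L) = 6.784 mA/V².
Assume saturation: I_D = ½ k_n V_ov² = 0.5 × 6.784 × 1.36² = 6.31 mA, giving V_DS = V_DD − I_D R_D = 11.7 − 6.31 × 0.297 = 9.83 V.
V_DS = 9.83 V ≥ V_ov = 1.36 V, confirming saturation.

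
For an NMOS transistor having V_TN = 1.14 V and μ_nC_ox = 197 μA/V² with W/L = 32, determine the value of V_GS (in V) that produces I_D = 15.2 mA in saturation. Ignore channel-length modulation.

V_GS = 3.34 V

k_n = μ_nC_ox · (W/L) = 6.304 mA/V².
In saturation I_D = ½ k_n (V_GS − V_TN)², so V_GS − V_TN = √(2 I_D / k_n) = √(2 × 15.2 / 6.304) = 2.2 V.
V_GS = 1.14 + 2.2 = 3.34 V.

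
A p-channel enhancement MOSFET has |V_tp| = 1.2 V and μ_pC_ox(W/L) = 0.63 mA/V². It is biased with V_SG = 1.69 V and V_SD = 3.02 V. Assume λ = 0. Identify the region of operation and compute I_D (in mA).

V_ov = V_SG − |V_tp| = 1.69 − 1.2 = 0.49 V.
Since V_SD = 3.02 V ≥ V_ov = 0.49 V, the device is in saturation.
I_D = ½ k_p V_ov² = 0.5 × 0.63 × 0.49² = 0.0756 mA.

Saturation; I_D = 0.0756 mA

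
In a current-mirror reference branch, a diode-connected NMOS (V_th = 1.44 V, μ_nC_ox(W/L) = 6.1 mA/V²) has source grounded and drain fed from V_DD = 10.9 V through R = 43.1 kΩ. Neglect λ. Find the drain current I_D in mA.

I_D = 0.213 mA

With gate tied to drain, V_GS = V_DS ≥ V_GS − V_th, so the device is in saturation.
KCL at the drain: ½ k_n (V_GS − V_th)² = (V_DD − V_GS)/R.
Let x = V_GS − 1.44. Then 131 x² + x − 9.46 = 0, giving x = 0.264 V (positive root), so V_GS = 1.7 V.
I_D = (V_DD − V_GS)/R = (10.9 − 1.7) / 43.1 = 0.213 mA.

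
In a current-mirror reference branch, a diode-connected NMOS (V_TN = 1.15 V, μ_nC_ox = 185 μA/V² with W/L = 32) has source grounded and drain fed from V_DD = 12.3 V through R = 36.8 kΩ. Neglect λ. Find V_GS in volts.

With gate tied to drain, V_GS = V_DS ≥ V_GS − V_TN, so the device is in saturation.
k_n = μ_nC_ox · (W/L) = 5.92 mA/V².
KCL at the drain: ½ k_n (V_GS − V_TN)² = (V_DD − V_GS)/R.
Let x = V_GS − 1.15. Then 109 x² + x − 11.15 = 0, giving x = 0.315 V (positive root), so V_GS = 1.47 V.
I_D = (V_DD − V_GS)/R = (12.3 − 1.47) / 36.8 = 0.294 mA.

V_GS = 1.47 V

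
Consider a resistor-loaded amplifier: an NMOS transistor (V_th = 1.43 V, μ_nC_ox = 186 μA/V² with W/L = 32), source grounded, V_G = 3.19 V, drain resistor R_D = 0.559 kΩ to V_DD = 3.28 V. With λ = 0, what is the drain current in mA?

V_GS = V_G = 3.19 V, so V_ov = 3.19 − 1.43 = 1.76 V.
k_n = μ_nC_ox · (W/L) = 5.952 mA/V².
Assume saturation: I_D = ½ k_n V_ov² = 0.5 × 5.952 × 1.76² = 9.22 mA, giving V_DS = V_DD − I_D R_D = 3.28 − 9.22 × 0.559 = -1.87 V.
But -1.87 V < V_ov = 1.76 V, so the device is actually in triode.
In triode I_D = k_n[V_ov V_DS − ½ V_DS²] and I_D = (V_DD − V_DS)/R_D. Equating: 1.66 V_DS² − 6.856 V_DS + 3.28 = 0, giving V_DS = 0.552 V (the root below V_ov).
I_D = (3.28 − 0.552) / 0.559 = 4.88 mA.

I_D = 4.88 mA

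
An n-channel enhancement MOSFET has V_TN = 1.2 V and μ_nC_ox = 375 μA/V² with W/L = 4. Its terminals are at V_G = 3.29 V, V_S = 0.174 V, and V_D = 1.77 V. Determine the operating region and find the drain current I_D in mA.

V_GS = V_G − V_S = 3.29 − 0.174 = 3.12 V; V_DS = V_D − V_S = 1.77 − 0.174 = 1.6 V.
k_n = μ_nC_ox · (W/L) = 1.5 mA/V².
V_ov = V_GS − V_TN = 3.12 − 1.2 = 1.92 V.
Since V_DS = 1.6 V < V_ov = 1.92 V, the device is in the triode region.
I_D = k_n [V_ov · V_DS − ½ V_DS²] = 1.5 × [1.92 × 1.6 − 0.5 × 1.6²] = 2.68 mA.

Triode; I_D = 2.68 mA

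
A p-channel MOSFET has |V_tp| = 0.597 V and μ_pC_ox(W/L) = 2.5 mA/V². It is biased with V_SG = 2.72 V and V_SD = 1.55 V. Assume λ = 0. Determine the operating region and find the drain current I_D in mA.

Triode; I_D = 5.22 mA

V_ov = V_SG − |V_tp| = 2.72 − 0.597 = 2.12 V.
Since V_SD = 1.55 V < V_ov = 2.12 V, the device is in the triode region.
I_D = k_p [V_ov · V_SD − ½ V_SD²] = 2.5 × [2.12 × 1.55 − 0.5 × 1.55²] = 5.22 mA.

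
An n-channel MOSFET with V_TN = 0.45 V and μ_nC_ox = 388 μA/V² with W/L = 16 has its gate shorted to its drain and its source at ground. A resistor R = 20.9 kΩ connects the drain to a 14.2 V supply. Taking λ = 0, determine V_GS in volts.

V_GS = 0.903 V

With gate tied to drain, V_GS = V_DS ≥ V_GS − V_TN, so the device is in saturation.
k_n = μ_nC_ox · (W/L) = 6.208 mA/V².
KCL at the drain: ½ k_n (V_GS − V_TN)² = (V_DD − V_GS)/R.
Let x = V_GS − 0.45. Then 64.9 x² + x − 13.75 = 0, giving x = 0.453 V (positive root), so V_GS = 0.903 V.
I_D = (V_DD − V_GS)/R = (14.2 − 0.903) / 20.9 = 0.636 mA.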